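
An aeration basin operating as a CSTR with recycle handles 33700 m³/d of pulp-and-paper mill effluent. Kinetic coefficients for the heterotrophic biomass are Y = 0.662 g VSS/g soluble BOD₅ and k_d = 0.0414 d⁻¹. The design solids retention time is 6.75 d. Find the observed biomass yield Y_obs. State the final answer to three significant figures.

Correct the yield for decay: Y_obs = Y/(1 + k_d θ_c) = 0.662 / (1 + 0.0414 × 6.75) = 0.662 / 1.279 = 0.5174.

Y_obs ≈ 0.517 g VSS/g soluble BOD₅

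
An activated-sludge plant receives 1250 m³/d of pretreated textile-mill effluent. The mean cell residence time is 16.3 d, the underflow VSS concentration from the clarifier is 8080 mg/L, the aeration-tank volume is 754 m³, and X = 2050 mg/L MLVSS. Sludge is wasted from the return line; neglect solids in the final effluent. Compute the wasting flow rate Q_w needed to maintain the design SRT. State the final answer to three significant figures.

Q_w = (V·X)/(θ_c X_r) = 754.0 × 2050 / (16.3 × 8080) = 11.74 m³/d.

Q_w ≈ 11.7 m³/d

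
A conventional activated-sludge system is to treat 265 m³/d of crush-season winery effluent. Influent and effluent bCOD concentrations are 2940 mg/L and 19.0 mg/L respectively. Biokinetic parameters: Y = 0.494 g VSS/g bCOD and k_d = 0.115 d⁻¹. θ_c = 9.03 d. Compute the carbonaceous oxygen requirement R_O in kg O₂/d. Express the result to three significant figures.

R_O ≈ 508 kg O₂/d

The observed yield is Y_obs = Y/(1 + k_d·θ_c) = 0.494 / (1 + 0.115 × 9.03) = 0.494 / 2.038 = 0.2423 g VSS per g bCOD removed.
ΔS = 2940 − 19.0 = 2921 mg/L, so the substrate removal rate is 265 × 2921/1000 = 774.1 kg bCOD/d.
P_X = Y_obs·Q·(S₀ − S) = 0.2423 × 774.1 = 187.6 kg VSS/d.
R_O = Q·ΔS − 1.42 P_X = 774.1 − 266.4 = 507.7 kg O₂/d.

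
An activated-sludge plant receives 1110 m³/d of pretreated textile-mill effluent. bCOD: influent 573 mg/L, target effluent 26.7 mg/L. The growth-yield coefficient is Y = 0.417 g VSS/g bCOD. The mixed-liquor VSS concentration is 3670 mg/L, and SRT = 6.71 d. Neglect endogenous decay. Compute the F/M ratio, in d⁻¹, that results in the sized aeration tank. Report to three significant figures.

With k_d = 0 the design equation reduces to V = Y Q (S₀−S) θ_c / X = 0.417 × 1110 × (573 − 26.7) × 6.71 / 3670 = 462.3 m³.
F/M = Q·S₀ / (V·X) = 1110 × 573 / (462.3 × 3670) = 0.3749 g bCOD·(g VSS·d)⁻¹.

F/M ≈ 0.375 d⁻¹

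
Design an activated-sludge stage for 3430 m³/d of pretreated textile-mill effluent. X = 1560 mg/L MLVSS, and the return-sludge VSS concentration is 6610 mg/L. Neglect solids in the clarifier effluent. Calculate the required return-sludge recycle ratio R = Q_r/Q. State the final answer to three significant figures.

R ≈ 0.309

R = Q_r/Q = X/(X_r − X) = 1560 / (6610 − 1560) = 0.3089.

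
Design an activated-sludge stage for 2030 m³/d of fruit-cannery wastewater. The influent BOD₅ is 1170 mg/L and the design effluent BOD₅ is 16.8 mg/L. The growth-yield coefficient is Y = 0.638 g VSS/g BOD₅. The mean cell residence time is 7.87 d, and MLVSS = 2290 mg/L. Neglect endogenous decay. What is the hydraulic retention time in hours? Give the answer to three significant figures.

V·X = Y·Q·ΔS·θ_c gives V = 0.638 × 2030 × (1170 − 16.8) × 7.87 / 2290 = 5133 m³.
τ = V/Q = 5133/2030 = 2.529 d, or 60.68 h.

τ ≈ 60.7 h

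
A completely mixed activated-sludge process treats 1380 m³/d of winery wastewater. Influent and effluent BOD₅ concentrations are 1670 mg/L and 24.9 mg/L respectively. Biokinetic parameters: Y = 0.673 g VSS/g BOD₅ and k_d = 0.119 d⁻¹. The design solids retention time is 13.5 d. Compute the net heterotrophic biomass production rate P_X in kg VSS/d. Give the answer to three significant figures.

P_X ≈ 586 kg VSS/d

Y_obs = Y / (1 + k_d θ_c) = 0.673 / (1 + 0.119 × 13.5) = 0.673 / 2.607 = 0.2582.
Substrate removed = Q·(S₀ − S) = 1380 m³/d × (1670 − 24.9) g/m³ = 2.27×10^6 g/d = 2270 kg/d.
Biomass produced: P_X = Y_obs·Q·ΔS = 0.2582 × 2270 ≈ 586.2 kg VSS/d.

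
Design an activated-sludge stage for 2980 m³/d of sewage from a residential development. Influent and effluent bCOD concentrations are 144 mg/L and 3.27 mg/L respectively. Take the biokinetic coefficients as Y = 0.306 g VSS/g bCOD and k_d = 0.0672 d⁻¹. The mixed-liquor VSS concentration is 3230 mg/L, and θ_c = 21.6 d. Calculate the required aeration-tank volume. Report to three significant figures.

Rearranging the biomass balance for a CMAS with decay, V = Y·Q·ΔS·θ_c / [X·(1+k_d θ_c)] = 0.306 × 2980 × (144 − 3.27) × 21.6 / [3230 × (1 + 0.0672 × 21.6)] = 2.77×10^6 / 7918 = 350.1 m³.

V ≈ 350 m³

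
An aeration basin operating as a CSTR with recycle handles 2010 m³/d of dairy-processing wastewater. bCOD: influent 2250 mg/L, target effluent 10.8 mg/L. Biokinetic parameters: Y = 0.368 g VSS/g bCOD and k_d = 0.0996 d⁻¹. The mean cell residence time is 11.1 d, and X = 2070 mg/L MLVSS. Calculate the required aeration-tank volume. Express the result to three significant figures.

From the SRT design equation V = Y Q (S₀−S) θ_c / [X (1 + k_d θ_c)] = 0.368 × 2010 × (2250 − 10.8) × 11.1 / [2070 × (1 + 0.0996 × 11.1)] = 1.84×10^7 / 4359 = 4218 m³.

V ≈ 4220 m³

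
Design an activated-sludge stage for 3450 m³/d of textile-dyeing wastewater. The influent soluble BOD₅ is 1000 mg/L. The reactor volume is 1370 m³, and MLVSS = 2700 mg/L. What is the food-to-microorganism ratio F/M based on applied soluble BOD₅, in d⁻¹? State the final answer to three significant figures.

F/M ≈ 0.933 d⁻¹

Food-to-microorganism ratio F/M = Q S₀ / (V X) = 3450 × 1000 / (1370 × 2700) = 0.9327 d⁻¹.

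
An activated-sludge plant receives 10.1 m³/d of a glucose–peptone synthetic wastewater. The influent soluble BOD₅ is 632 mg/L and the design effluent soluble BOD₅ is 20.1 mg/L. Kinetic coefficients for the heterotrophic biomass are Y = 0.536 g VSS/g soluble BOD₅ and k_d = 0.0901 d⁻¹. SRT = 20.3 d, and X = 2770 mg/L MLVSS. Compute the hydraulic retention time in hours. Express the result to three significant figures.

From the SRT design equation V = Y Q (S₀−S) θ_c / [X (1 + k_d θ_c)] = 0.536 × 10.1 × (632 − 20.1) × 20.3 / [2770 × (1 + 0.0901 × 20.3)] = 6.72×10^4 / 7836 = 8.581 m³.
τ = V/Q = 8.581/10.1 = 0.8496 d, or 20.39 h.

τ ≈ 20.4 h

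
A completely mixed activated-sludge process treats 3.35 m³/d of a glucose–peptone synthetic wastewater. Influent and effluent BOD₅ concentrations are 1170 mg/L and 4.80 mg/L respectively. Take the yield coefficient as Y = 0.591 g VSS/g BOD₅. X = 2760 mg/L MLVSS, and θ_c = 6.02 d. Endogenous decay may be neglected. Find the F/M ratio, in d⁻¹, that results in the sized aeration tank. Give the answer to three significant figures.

Biomass mass balance (decay neglected): V·X = Y·Q·(S₀ − S)·θ_c, so V = 0.591 × 3.35 × (1170 − 4.80) × 6.02 / 2760 = 5.032 m³.
Food-to-microorganism ratio F/M = Q S₀ / (V X) = 3.35 × 1170 / (5.032 × 2760) = 0.2822 d⁻¹.

F/M ≈ 0.282 d⁻¹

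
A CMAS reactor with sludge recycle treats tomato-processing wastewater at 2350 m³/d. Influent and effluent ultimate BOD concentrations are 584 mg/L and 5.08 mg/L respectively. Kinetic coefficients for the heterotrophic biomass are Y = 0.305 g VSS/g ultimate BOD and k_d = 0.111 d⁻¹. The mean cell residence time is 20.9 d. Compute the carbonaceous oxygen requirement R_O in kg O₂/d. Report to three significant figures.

Y_obs = Y / (1 + k_d θ_c) = 0.305 / (1 + 0.111 × 20.9) = 0.305 / 3.320 = 0.09187.
Mass of ultimate BOD removed per day: Q(S₀ − S) = 2350 × 578.9 g/m³ = 1360 kg/d.
Net sludge production P_X = 0.09187 × 1360 = 125.0 kg VSS/d.
R_O = Q·ΔS − 1.42 P_X = 1360 − 177.5 = 1183 kg O₂/d.

R_O ≈ 1180 kg O₂/d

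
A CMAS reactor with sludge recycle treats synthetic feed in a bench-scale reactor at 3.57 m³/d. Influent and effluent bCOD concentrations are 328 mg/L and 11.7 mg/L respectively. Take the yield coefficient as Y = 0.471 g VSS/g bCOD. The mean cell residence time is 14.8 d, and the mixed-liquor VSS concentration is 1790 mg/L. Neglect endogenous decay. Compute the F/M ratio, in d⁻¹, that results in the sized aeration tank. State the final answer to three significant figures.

Biomass mass balance (decay neglected): V·X = Y·Q·(S₀ − S)·θ_c, so V = 0.471 × 3.57 × (328 − 11.7) × 14.8 / 1790 = 4.397 m³.
F/M = Q·S₀ / (V·X) = 3.57 × 328 / (4.397 × 1790) = 0.1488 g bCOD·(g VSS·d)⁻¹.

F/M ≈ 0.149 d⁻¹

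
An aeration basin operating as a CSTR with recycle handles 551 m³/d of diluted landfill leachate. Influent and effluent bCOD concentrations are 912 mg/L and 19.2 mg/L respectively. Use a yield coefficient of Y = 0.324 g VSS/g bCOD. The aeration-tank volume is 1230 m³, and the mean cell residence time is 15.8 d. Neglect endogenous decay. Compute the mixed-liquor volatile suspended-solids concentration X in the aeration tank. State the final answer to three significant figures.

X ≈ 2050 mg/L

From V·X = Y·Q·(S₀ − S)·θ_c (decay neglected): X = 0.324 × 551 × (912 − 19.2) × 15.8 / 1230 = 2047 mg/L.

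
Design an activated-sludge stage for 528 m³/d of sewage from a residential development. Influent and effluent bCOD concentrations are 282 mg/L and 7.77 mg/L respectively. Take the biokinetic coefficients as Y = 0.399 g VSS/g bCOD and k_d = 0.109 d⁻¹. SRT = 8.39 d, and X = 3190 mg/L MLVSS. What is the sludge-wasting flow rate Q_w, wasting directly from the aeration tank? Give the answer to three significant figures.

Steady-state biomass mass balance: V·X·(1 + k_d·θ_c) = Y·Q·(S₀ − S)·θ_c, so V = 0.399 × 528 × (282 − 7.77) × 8.39 / [3190 × (1 + 0.109 × 8.39)] = 4.85×10^5 / 6107 = 79.37 m³.
With mixed-liquor wasting, θ_c = V/Q_w, so Q_w = V/θ_c = 79.37/8.39 = 9.460 m³/d.

Q_w ≈ 9.46 m³/d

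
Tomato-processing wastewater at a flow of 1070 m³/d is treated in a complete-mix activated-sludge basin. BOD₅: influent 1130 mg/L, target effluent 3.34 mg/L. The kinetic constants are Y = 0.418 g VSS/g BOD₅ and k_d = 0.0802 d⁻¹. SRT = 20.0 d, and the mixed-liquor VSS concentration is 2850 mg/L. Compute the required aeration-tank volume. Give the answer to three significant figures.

From the SRT design equation V = Y Q (S₀−S) θ_c / [X (1 + k_d θ_c)] = 0.418 × 1070 × (1130 − 3.34) × 20.0 / [2850 × (1 + 0.0802 × 20.0)] = 1.01×10^7 / 7421 = 1358 m³.

V ≈ 1360 m³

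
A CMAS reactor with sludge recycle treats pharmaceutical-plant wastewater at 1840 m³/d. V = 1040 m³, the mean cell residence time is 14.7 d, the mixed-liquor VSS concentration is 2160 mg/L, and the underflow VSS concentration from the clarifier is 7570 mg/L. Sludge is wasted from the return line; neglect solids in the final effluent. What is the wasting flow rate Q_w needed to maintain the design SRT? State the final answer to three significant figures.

Q_w ≈ 20.2 m³/d

θ_c = V·X/(Q_w·X_r) when wasting from the recycle, so Q_w = V·X/(θ_c·X_r) = 1040 × 2160 / (14.7 × 7570) = 20.19 m³/d.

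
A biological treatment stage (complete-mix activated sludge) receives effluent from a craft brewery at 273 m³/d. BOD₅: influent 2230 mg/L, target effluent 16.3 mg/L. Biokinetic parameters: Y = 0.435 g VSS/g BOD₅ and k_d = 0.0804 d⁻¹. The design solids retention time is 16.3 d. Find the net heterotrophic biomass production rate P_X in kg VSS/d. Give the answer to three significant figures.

P_X ≈ 114 kg VSS/d

Observed yield with endogenous decay: Y_obs = Y / (1 + k_d·θ_c) = 0.435 / (1 + 0.0804 × 16.3) = 0.435 / 2.311 = 0.1883 g VSS/g BOD₅.
Q·(S₀ − S) = 273 × (2230 − 16.3) × 10⁻³ = 604.3 kg/d removed.
Biomass produced: P_X = Y_obs·Q·ΔS = 0.1883 × 604.3 ≈ 113.8 kg VSS/d.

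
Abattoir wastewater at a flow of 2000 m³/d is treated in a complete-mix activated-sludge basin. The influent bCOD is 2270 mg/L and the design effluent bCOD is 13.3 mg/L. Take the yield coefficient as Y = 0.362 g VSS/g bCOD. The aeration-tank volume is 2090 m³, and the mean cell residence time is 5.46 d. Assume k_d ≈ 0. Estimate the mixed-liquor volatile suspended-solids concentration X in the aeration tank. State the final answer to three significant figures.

X ≈ 4270 mg/L

Without decay, X = Y Q (S₀−S) θ_c / V = 0.362 × 2000 × (2270 − 13.3) × 5.46 / 2090 = 4268 mg/L.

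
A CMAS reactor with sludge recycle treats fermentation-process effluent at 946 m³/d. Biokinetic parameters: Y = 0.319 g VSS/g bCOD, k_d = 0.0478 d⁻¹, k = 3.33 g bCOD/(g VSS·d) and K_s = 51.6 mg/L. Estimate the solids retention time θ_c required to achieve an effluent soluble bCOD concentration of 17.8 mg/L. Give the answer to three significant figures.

Specific growth rate at S = 17.8 mg/L: μ = YkS/(K_s+S) = 0.319·3.33·17.8/(51.6+17.8) = 0.2725 d⁻¹.
Then 1/θ_c = μ − k_d = 0.2725 − 0.0478 = 0.2247 d⁻¹, giving θ_c = 4.451 d.

θ_c ≈ 4.45 d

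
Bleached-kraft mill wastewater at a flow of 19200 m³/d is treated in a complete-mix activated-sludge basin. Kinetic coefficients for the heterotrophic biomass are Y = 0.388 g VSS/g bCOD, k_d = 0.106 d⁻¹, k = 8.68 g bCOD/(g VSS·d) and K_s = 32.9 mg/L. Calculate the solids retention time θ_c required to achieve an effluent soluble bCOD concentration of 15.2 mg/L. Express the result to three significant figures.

Specific growth rate at S = 15.2 mg/L: μ = YkS/(K_s+S) = 0.388·8.68·15.2/(32.9+15.2) = 1.064 d⁻¹.
θ_c = 1/(μ − k_d) = 1/(1.064 − 0.106) = 1/0.9583 = 1.044 d.

θ_c ≈ 1.04 d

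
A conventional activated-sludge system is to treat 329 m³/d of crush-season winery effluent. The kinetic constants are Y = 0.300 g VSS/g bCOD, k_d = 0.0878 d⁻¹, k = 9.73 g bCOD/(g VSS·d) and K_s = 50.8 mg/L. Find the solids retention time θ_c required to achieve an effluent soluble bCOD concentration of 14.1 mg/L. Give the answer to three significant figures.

θ_c ≈ 1.83 d

From 1/θ_c = Y·k·S/(K_s + S) − k_d: Y·k·S/(K_s+S) = 0.300 × 9.73 × 14.1 / (50.8 + 14.1) = 0.6342 d⁻¹.
Then 1/θ_c = μ − k_d = 0.6342 − 0.0878 = 0.5464 d⁻¹, giving θ_c = 1.830 d.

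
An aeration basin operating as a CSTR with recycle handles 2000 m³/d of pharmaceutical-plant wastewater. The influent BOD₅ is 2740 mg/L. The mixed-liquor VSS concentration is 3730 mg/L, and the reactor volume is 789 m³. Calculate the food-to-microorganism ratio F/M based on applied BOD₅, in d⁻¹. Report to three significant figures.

F/M = Q·S₀ / (V·X) = 2000 × 2740 / (789.0 × 3730) = 1.862 g BOD₅·(g VSS·d)⁻¹.

F/M ≈ 1.86 d⁻¹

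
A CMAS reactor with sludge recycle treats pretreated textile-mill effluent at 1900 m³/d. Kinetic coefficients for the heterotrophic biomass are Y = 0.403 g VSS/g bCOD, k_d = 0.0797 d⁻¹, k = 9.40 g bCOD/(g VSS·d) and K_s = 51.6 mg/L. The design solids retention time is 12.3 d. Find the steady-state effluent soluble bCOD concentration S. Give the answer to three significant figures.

S ≈ 2.29 mg/L

For a completely mixed reactor with recycle the Lawrence–McCarty relation gives S = K_s·(1 + k_d·θ_c) / [θ_c·(Y·k − k_d) − 1] = 51.6 × (1 + 0.0797 × 12.3) / [12.3 × (0.403 × 9.40 − 0.0797) − 1] = 102.2 / 44.61 = 2.290 mg/L.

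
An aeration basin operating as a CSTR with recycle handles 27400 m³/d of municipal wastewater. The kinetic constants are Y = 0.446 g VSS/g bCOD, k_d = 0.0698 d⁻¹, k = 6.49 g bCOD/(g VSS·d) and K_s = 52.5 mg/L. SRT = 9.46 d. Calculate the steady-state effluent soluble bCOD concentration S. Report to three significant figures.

S ≈ 3.39 mg/L

For a completely mixed reactor with recycle the Lawrence–McCarty relation gives S = K_s·(1 + k_d·θ_c) / [θ_c·(Y·k − k_d) − 1] = 52.5 × (1 + 0.0698 × 9.46) / [9.46 × (0.446 × 6.49 − 0.0698) − 1] = 87.17 / 25.72 = 3.389 mg/L.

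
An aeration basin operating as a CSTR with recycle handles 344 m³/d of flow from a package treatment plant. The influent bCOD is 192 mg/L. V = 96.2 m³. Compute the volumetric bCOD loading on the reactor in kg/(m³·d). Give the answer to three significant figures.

Volumetric loading L_v = Q·S₀ / V = 344 × 192 g/m³ / 96.20 m³ = 686.6 g/(m³·d) = 0.6866 kg bCOD/(m³·d).

L_v ≈ 0.687 kg bCOD/(m³·d)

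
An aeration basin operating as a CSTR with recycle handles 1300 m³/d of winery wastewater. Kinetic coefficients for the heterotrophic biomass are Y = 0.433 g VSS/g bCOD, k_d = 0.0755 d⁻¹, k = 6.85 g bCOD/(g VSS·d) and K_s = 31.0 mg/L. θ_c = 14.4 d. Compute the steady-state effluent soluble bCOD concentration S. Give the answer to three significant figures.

S ≈ 1.59 mg/L

Effluent substrate depends only on kinetics and SRT: S = K_s(1 + k_d θ_c) / [θ_c(Yk − k_d) − 1] = 31.0 × (1 + 0.0755 × 14.4) / [14.4 × (0.433 × 6.85 − 0.0755) − 1] = 64.70 / 40.62 = 1.593 mg/L.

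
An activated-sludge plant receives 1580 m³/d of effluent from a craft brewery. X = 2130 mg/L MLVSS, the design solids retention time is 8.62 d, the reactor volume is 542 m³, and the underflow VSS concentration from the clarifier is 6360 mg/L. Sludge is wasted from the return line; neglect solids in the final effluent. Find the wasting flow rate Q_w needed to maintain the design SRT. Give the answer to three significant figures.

Q_w ≈ 21.1 m³/d

θ_c = V·X/(Q_w·X_r) when wasting from the recycle, so Q_w = V·X/(θ_c·X_r) = 542.0 × 2130 / (8.62 × 6360) = 21.06 m³/d.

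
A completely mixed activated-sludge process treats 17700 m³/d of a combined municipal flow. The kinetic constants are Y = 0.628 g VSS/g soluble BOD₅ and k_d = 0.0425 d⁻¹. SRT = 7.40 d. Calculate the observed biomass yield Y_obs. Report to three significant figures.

Y_obs ≈ 0.478 g VSS/g soluble BOD₅

Observed yield with endogenous decay: Y_obs = Y / (1 + k_d·θ_c) = 0.628 / (1 + 0.0425 × 7.40) = 0.628 / 1.315 = 0.4777 g VSS/g soluble BOD₅.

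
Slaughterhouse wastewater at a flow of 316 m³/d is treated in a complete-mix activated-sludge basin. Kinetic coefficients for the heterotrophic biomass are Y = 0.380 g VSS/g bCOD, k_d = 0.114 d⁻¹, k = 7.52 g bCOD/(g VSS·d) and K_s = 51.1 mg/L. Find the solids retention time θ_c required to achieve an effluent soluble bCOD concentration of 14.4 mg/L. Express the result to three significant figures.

From 1/θ_c = Y·k·S/(K_s + S) − k_d: Y·k·S/(K_s+S) = 0.380 × 7.52 × 14.4 / (51.1 + 14.4) = 0.6282 d⁻¹.
θ_c = 1/(μ − k_d) = 1/(0.6282 − 0.114) = 1/0.5142 = 1.945 d.

θ_c ≈ 1.94 d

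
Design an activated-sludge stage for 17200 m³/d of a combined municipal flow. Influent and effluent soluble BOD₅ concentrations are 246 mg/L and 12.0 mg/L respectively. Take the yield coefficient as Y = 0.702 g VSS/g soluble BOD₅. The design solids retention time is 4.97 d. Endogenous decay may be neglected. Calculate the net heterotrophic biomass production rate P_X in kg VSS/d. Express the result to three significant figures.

P_X ≈ 2830 kg VSS/d

Since k_d ≈ 0, Y_obs = Y = 0.702 g VSS/g soluble BOD₅.
Substrate removed = Q·(S₀ − S) = 17200 m³/d × (246 − 12.0) g/m³ = 4.02×10^6 g/d = 4025 kg/d.
Net biomass production P_X = Y_obs × Q·(S₀ − S) = 0.7020 × 4025 = 2825 kg VSS/d.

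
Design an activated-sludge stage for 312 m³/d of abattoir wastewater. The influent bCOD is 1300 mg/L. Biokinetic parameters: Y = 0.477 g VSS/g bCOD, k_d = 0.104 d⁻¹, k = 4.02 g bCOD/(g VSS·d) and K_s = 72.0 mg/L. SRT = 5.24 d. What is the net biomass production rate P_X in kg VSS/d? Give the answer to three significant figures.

For a completely mixed reactor with recycle the Lawrence–McCarty relation gives S = K_s·(1 + k_d·θ_c) / [θ_c·(Y·k − k_d) − 1] = 72.0 × (1 + 0.104 × 5.24) / [5.24 × (0.477 × 4.02 − 0.104) − 1] = 111.2 / 8.503 = 13.08 mg/L.
Observed yield with endogenous decay: Y_obs = Y / (1 + k_d·θ_c) = 0.477 / (1 + 0.104 × 5.24) = 0.477 / 1.545 = 0.3087 g VSS/g bCOD.
Mass of bCOD removed per day: Q(S₀ − S) = 312 × 1287 g/m³ = 401.5 kg/d.
Biomass produced: P_X = Y_obs·Q·ΔS = 0.3087 × 401.5 ≈ 124.0 kg VSS/d.

P_X ≈ 124 kg VSS/d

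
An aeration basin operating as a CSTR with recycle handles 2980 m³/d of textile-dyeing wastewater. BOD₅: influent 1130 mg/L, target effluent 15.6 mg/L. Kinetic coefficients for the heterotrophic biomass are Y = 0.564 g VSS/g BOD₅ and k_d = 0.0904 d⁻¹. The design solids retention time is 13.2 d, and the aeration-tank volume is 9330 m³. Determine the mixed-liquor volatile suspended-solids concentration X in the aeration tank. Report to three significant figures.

X = Y·Q·ΔS·θ_c / [V·(1 + k_d θ_c)] = 0.564 × 2980 × (1130 − 15.6) × 13.2 / [9330 × (1 + 0.0904 × 13.2)] = 1208 mg/L.

X ≈ 1210 mg/L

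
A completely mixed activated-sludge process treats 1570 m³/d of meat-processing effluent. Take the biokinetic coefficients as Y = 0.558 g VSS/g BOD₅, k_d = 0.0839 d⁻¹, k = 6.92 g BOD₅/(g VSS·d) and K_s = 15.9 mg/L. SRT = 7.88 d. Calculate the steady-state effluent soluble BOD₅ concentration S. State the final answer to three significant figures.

S ≈ 0.918 mg/L

Effluent substrate depends only on kinetics and SRT: S = K_s(1 + k_d θ_c) / [θ_c(Yk − k_d) − 1] = 15.9 × (1 + 0.0839 × 7.88) / [7.88 × (0.558 × 6.92 − 0.0839) − 1] = 26.41 / 28.77 = 0.9182 mg/L.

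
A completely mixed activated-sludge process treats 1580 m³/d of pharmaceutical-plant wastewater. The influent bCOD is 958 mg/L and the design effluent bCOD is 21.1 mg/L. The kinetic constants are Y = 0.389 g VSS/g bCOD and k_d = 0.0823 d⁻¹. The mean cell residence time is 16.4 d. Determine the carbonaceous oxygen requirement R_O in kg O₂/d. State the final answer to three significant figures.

R_O ≈ 1130 kg O₂/d

Observed yield with endogenous decay: Y_obs = Y / (1 + k_d·θ_c) = 0.389 / (1 + 0.0823 × 16.4) = 0.389 / 2.350 = 0.1656 g VSS/g bCOD.
Substrate removed = Q·(S₀ − S) = 1580 m³/d × (958 − 21.1) g/m³ = 1.48×10^6 g/d = 1480 kg/d.
P_X = Y_obs·Q·(S₀ − S) = 0.1656 × 1480 = 245.1 kg VSS/d.
Carbonaceous O₂ demand = substrate oxidised − cell-mass equivalent = 1480 − 1.42 × 245.1 = 1132 kg O₂/d.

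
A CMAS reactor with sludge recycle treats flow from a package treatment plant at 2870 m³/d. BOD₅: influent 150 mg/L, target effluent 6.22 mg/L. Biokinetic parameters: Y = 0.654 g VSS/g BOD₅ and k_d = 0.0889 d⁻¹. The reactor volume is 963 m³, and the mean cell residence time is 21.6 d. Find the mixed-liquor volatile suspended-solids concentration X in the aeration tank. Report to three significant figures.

X ≈ 2070 mg/L

X = Y·Q·ΔS·θ_c / [V·(1 + k_d θ_c)] = 0.654 × 2870 × (150 − 6.22) × 21.6 / [963 × (1 + 0.0889 × 21.6)] = 2073 mg/L.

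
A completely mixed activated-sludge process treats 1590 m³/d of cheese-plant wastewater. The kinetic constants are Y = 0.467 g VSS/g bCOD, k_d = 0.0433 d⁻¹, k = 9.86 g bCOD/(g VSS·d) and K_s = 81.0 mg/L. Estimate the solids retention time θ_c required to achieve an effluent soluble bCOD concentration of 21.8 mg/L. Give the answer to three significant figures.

From 1/θ_c = Y·k·S/(K_s + S) − k_d: Y·k·S/(K_s+S) = 0.467 × 9.86 × 21.8 / (81.0 + 21.8) = 0.9765 d⁻¹.
Then 1/θ_c = μ − k_d = 0.9765 − 0.0433 = 0.9332 d⁻¹, giving θ_c = 1.072 d.

θ_c ≈ 1.07 d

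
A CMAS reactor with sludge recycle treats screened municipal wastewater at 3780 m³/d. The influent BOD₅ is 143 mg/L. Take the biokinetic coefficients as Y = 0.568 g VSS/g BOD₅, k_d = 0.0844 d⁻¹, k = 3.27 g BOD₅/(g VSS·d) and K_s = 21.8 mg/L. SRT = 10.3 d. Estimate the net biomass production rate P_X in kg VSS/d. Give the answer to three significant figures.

Effluent substrate depends only on kinetics and SRT: S = K_s(1 + k_d θ_c) / [θ_c(Yk − k_d) − 1] = 21.8 × (1 + 0.0844 × 10.3) / [10.3 × (0.568 × 3.27 − 0.0844) − 1] = 40.75 / 17.26 = 2.361 mg/L.
The observed yield is Y_obs = Y/(1 + k_d·θ_c) = 0.568 / (1 + 0.0844 × 10.3) = 0.568 / 1.869 = 0.3039 g VSS per g BOD₅ removed.
ΔS = 143 − 2.36 = 140.6 mg/L, so the substrate removal rate is 3780 × 140.6/1000 = 531.6 kg BOD₅/d.
Biomass produced: P_X = Y_obs·Q·ΔS = 0.3039 × 531.6 ≈ 161.5 kg VSS/d.

P_X ≈ 162 kg VSS/d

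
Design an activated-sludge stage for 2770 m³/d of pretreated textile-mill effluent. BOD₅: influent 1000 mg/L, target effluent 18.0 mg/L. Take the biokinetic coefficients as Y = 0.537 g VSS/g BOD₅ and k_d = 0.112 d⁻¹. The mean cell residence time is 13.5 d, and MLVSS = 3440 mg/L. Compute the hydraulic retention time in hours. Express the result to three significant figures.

τ ≈ 19.8 h

From the SRT design equation V = Y Q (S₀−S) θ_c / [X (1 + k_d θ_c)] = 0.537 × 2770 × (1000 − 18.0) × 13.5 / [3440 × (1 + 0.112 × 13.5)] = 1.97×10^7 / 8641 = 2282 m³.
Hydraulic retention time τ = V/Q = 2282 / 2770 = 0.8238 d = 19.77 h.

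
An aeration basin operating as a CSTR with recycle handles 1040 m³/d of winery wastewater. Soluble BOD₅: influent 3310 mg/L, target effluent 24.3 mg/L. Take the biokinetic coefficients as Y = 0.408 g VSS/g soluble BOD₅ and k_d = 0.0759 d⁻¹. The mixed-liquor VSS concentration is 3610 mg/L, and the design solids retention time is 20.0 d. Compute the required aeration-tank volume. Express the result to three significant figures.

Steady-state biomass mass balance: V·X·(1 + k_d·θ_c) = Y·Q·(S₀ − S)·θ_c, so V = 0.408 × 1040 × (3310 − 24.3) × 20.0 / [3610 × (1 + 0.0759 × 20.0)] = 2.79×10^7 / 9090 = 3068 m³.

V ≈ 3070 m³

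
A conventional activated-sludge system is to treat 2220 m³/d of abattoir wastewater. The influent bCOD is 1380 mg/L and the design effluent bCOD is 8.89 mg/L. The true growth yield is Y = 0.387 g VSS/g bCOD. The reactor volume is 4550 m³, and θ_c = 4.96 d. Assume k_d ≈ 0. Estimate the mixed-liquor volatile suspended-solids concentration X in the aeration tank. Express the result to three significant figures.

X ≈ 1280 mg/L

Without decay, X = Y Q (S₀−S) θ_c / V = 0.387 × 2220 × (1380 − 8.89) × 4.96 / 4550 = 1284 mg/L.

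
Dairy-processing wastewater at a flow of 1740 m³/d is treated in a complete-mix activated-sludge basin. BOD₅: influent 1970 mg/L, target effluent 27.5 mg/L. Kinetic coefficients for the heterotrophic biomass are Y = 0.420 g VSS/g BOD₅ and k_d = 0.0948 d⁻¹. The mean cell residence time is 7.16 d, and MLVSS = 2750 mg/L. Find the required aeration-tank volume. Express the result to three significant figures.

Rearranging the biomass balance for a CMAS with decay, V = Y·Q·ΔS·θ_c / [X·(1+k_d θ_c)] = 0.420 × 1740 × (1970 − 27.5) × 7.16 / [2750 × (1 + 0.0948 × 7.16)] = 1.02×10^7 / 4617 = 2202 m³.

V ≈ 2200 m³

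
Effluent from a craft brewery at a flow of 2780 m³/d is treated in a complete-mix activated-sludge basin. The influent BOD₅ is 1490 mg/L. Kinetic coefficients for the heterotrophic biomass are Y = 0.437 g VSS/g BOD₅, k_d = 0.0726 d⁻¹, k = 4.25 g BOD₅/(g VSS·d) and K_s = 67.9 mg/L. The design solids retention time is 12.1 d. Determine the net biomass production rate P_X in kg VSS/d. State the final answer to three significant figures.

For a completely mixed reactor with recycle the Lawrence–McCarty relation gives S = K_s·(1 + k_d·θ_c) / [θ_c·(Y·k − k_d) − 1] = 67.9 × (1 + 0.0726 × 12.1) / [12.1 × (0.437 × 4.25 − 0.0726) − 1] = 127.5 / 20.59 = 6.193 mg/L.
Observed yield with endogenous decay: Y_obs = Y / (1 + k_d·θ_c) = 0.437 / (1 + 0.0726 × 12.1) = 0.437 / 1.878 = 0.2326 g VSS/g BOD₅.
Mass of BOD₅ removed per day: Q(S₀ − S) = 2780 × 1484 g/m³ = 4125 kg/d.
Biomass produced: P_X = Y_obs·Q·ΔS = 0.2326 × 4125 ≈ 959.6 kg VSS/d.

P_X ≈ 960 kg VSS/d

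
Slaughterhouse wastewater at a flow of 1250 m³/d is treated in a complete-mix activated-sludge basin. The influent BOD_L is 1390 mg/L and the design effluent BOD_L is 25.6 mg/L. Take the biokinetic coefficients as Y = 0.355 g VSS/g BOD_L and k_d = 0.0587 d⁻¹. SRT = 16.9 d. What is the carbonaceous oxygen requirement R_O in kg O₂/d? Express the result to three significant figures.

Correct the yield for decay: Y_obs = Y/(1 + k_d θ_c) = 0.355 / (1 + 0.0587 × 16.9) = 0.355 / 1.992 = 0.1782.
ΔS = 1390 − 25.6 = 1364 mg/L, so the substrate removal rate is 1250 × 1364/1000 = 1706 kg BOD_L/d.
P_X = Y_obs·Q·(S₀ − S) = 0.1782 × 1706 = 303.9 kg VSS/d.
R_O = Q·(S₀ − S) − 1.42·P_X = 1706 − 1.42 × 303.9 = 1274 kg O₂/d.

R_O ≈ 1270 kg O₂/d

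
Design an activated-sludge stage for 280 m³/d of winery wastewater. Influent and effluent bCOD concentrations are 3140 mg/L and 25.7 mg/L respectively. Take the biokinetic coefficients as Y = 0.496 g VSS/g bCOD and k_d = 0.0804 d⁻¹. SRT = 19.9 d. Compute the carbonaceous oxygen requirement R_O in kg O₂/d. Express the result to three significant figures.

R_O ≈ 636 kg O₂/d

Correct the yield for decay: Y_obs = Y/(1 + k_d θ_c) = 0.496 / (1 + 0.0804 × 19.9) = 0.496 / 2.600 = 0.1908.
Substrate removed = Q·(S₀ − S) = 280 m³/d × (3140 − 25.7) g/m³ = 8.72×10^5 g/d = 872.0 kg/d.
Biomass synthesised: P_X = Y_obs × 872.0 = 166.4 kg VSS/d.
R_O = Q·(S₀ − S) − 1.42·P_X = 872.0 − 1.42 × 166.4 = 635.8 kg O₂/d.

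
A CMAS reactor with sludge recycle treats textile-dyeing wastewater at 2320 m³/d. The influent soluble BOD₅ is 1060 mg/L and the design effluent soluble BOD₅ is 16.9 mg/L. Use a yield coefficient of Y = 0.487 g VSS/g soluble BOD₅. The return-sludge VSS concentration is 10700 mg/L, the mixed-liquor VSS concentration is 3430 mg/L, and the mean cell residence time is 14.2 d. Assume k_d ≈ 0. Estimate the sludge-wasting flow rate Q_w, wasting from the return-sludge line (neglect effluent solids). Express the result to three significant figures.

Biomass mass balance (decay neglected): V·X = Y·Q·(S₀ − S)·θ_c, so V = 0.487 × 2320 × (1060 − 16.9) × 14.2 / 3430 = 4879 m³.
θ_c = V·X/(Q_w·X_r) when wasting from the recycle, so Q_w = V·X/(θ_c·X_r) = 4879 × 3430 / (14.2 × 10700) = 110.1 m³/d.

Q_w ≈ 110 m³/d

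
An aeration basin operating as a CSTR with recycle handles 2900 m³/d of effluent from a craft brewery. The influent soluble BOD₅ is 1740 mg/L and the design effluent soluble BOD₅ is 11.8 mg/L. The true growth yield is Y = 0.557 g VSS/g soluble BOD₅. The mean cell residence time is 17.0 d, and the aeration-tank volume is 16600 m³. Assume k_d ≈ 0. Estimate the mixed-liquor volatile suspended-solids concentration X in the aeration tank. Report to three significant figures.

From V·X = Y·Q·(S₀ − S)·θ_c (decay neglected): X = 0.557 × 2900 × (1740 − 11.8) × 17.0 / 16600 = 2859 mg/L.

X ≈ 2860 mg/L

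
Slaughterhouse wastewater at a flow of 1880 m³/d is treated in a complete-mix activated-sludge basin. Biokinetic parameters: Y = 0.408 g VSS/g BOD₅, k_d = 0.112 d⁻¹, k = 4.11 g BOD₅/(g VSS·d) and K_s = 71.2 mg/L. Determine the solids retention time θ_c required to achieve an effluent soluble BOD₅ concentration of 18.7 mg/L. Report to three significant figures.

Specific growth rate at S = 18.7 mg/L: μ = YkS/(K_s+S) = 0.408·4.11·18.7/(71.2+18.7) = 0.3488 d⁻¹.
1/θ_c = 0.3488 − 0.112 = 0.2368 d⁻¹, so θ_c = 4.223 d.

θ_c ≈ 4.22 d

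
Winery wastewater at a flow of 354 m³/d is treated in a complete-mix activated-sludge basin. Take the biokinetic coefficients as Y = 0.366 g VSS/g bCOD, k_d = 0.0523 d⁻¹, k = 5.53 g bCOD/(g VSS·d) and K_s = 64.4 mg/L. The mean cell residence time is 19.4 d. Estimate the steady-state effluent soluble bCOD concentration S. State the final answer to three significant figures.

Effluent substrate depends only on kinetics and SRT: S = K_s(1 + k_d θ_c) / [θ_c(Yk − k_d) − 1] = 64.4 × (1 + 0.0523 × 19.4) / [19.4 × (0.366 × 5.53 − 0.0523) − 1] = 129.7 / 37.25 = 3.483 mg/L.

S ≈ 3.48 mg/L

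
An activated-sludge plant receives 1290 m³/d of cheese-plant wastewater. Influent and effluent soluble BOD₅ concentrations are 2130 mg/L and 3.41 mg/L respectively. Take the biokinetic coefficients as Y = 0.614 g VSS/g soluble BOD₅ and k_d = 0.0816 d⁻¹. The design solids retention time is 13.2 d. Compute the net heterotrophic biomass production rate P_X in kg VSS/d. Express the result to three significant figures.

The observed yield is Y_obs = Y/(1 + k_d·θ_c) = 0.614 / (1 + 0.0816 × 13.2) = 0.614 / 2.077 = 0.2956 g VSS per g soluble BOD₅ removed.
ΔS = 2130 − 3.41 = 2127 mg/L, so the substrate removal rate is 1290 × 2127/1000 = 2743 kg soluble BOD₅/d.
Net biomass production P_X = Y_obs × Q·(S₀ − S) = 0.2956 × 2743 = 810.9 kg VSS/d.

P_X ≈ 811 kg VSS/d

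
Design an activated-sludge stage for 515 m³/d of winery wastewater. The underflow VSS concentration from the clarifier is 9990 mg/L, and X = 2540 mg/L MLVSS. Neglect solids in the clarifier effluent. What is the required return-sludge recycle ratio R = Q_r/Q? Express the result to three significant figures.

Solids balance on the clarifier gives (1+R)X = R·X_r, so R = X/(X_r − X) = 2540 / (9990 − 2540) = 0.3409.

R ≈ 0.341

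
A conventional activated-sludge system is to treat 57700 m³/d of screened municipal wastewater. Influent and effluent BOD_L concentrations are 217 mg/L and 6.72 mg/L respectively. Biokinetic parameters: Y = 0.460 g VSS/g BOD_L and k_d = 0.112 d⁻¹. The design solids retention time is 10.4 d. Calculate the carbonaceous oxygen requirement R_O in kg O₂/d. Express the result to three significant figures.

R_O ≈ 8470 kg O₂/d

Observed yield with endogenous decay: Y_obs = Y / (1 + k_d·θ_c) = 0.460 / (1 + 0.112 × 10.4) = 0.460 / 2.165 = 0.2125 g VSS/g BOD_L.
ΔS = 217 − 6.72 = 210.3 mg/L, so the substrate removal rate is 57700 × 210.3/1000 = 12133 kg BOD_L/d.
Net sludge production P_X = 0.2125 × 12133 = 2578 kg VSS/d.
R_O = Q·(S₀ − S) − 1.42·P_X = 12133 − 1.42 × 2578 = 8472 kg O₂/d.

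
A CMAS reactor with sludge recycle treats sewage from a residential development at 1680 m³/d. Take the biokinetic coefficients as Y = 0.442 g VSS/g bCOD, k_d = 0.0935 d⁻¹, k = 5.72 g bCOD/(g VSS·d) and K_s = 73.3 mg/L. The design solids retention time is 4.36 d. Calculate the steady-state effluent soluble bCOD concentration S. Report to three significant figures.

For a completely mixed reactor with recycle the Lawrence–McCarty relation gives S = K_s·(1 + k_d·θ_c) / [θ_c·(Y·k − k_d) − 1] = 73.3 × (1 + 0.0935 × 4.36) / [4.36 × (0.442 × 5.72 − 0.0935) − 1] = 103.2 / 9.615 = 10.73 mg/L.

S ≈ 10.7 mg/L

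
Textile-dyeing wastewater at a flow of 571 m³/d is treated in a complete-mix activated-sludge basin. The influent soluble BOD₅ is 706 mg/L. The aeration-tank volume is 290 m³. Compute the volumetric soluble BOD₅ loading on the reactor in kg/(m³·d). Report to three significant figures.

Volumetric loading L_v = Q·S₀ / V = 571 × 706 g/m³ / 290.0 m³ = 1390 g/(m³·d) = 1.390 kg soluble BOD₅/(m³·d).

L_v ≈ 1.39 kg soluble BOD₅/(m³·d)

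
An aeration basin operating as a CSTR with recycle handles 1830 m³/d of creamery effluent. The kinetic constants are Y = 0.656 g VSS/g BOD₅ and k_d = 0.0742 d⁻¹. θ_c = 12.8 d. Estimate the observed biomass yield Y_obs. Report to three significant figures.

Observed yield with endogenous decay: Y_obs = Y / (1 + k_d·θ_c) = 0.656 / (1 + 0.0742 × 12.8) = 0.656 / 1.950 = 0.3365 g VSS/g BOD₅.

Y_obs ≈ 0.336 g VSS/g BOD₅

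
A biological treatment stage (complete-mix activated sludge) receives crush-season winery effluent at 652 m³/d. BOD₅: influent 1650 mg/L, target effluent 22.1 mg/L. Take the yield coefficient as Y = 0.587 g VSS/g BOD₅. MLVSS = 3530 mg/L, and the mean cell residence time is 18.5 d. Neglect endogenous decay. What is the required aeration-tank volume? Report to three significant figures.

With k_d = 0 the design equation reduces to V = Y Q (S₀−S) θ_c / X = 0.587 × 652 × (1650 − 22.1) × 18.5 / 3530 = 3265 m³.

V ≈ 3270 m³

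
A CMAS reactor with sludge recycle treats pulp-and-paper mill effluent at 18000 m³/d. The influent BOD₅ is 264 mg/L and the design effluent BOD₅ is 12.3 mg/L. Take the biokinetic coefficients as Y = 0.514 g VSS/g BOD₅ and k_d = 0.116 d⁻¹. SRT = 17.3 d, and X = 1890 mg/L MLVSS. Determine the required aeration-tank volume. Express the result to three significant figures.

V ≈ 7090 m³

Rearranging the biomass balance for a CMAS with decay, V = Y·Q·ΔS·θ_c / [X·(1+k_d θ_c)] = 0.514 × 18000 × (264 − 12.3) × 17.3 / [1890 × (1 + 0.116 × 17.3)] = 4.03×10^7 / 5683 = 7089 m³.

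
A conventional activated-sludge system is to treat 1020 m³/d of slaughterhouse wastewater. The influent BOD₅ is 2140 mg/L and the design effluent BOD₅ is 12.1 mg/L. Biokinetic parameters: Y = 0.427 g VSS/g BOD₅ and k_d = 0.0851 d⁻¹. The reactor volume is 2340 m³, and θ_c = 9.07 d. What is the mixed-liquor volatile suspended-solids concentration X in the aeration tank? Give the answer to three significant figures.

X = Y·Q·ΔS·θ_c / [V·(1 + k_d θ_c)] = 0.427 × 1020 × (2140 − 12.1) × 9.07 / [2340 × (1 + 0.0851 × 9.07)] = 2027 mg/L.

X ≈ 2030 mg/L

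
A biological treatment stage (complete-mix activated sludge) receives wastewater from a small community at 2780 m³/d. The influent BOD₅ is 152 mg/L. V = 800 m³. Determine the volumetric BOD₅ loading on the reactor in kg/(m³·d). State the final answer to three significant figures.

L_v ≈ 0.528 kg BOD₅/(m³·d)

Applied BOD₅ load per unit volume = Q·S₀/V = (2780 × 152/1000)/800.0 = 0.5282 kg BOD₅·m⁻³·d⁻¹.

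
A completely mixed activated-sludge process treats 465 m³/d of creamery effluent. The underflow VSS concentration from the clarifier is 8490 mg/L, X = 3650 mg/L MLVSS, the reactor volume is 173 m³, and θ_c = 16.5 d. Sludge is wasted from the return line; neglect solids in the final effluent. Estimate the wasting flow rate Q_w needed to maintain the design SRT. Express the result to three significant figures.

Q_w ≈ 4.51 m³/d

Wasting from the return line (neglecting effluent solids): Q_w = V·X / (θ_c·X_r) = 173.0 × 3650 / (16.5 × 8490) = 4.508 m³/d.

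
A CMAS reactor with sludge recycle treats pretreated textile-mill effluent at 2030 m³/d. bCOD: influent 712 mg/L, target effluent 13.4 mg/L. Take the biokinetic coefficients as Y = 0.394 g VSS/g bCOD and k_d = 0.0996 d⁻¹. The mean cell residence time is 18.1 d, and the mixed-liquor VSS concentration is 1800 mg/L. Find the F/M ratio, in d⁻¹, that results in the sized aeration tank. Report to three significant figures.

F/M ≈ 0.401 d⁻¹

Steady-state biomass mass balance: V·X·(1 + k_d·θ_c) = Y·Q·(S₀ − S)·θ_c, so V = 0.394 × 2030 × (712 − 13.4) × 18.1 / [1800 × (1 + 0.0996 × 18.1)] = 1.01×10^7 / 5045 = 2005 m³.
Food-to-microorganism ratio F/M = Q S₀ / (V X) = 2030 × 712 / (2005 × 1800) = 0.4006 d⁻¹.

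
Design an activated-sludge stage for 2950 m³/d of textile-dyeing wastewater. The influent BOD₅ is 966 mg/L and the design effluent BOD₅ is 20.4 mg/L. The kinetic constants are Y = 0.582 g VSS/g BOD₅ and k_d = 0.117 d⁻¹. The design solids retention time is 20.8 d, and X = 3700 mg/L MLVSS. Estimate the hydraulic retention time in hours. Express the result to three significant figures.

Steady-state biomass mass balance: V·X·(1 + k_d·θ_c) = Y·Q·(S₀ − S)·θ_c, so V = 0.582 × 2950 × (966 − 20.4) × 20.8 / [3700 × (1 + 0.117 × 20.8)] = 3.38×10^7 / 12704 = 2658 m³.
HRT = V/Q = 2658 m³ / 2950 m³·d⁻¹ = 0.9010 d × 24 = 21.62 h.

τ ≈ 21.6 h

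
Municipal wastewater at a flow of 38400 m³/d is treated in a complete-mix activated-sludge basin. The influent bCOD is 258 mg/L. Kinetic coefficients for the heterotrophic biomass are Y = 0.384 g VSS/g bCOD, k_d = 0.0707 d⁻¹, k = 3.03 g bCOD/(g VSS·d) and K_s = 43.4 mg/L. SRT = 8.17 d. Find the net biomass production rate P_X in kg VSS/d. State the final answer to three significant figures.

P_X ≈ 2330 kg VSS/d

For a completely mixed reactor with recycle the Lawrence–McCarty relation gives S = K_s·(1 + k_d·θ_c) / [θ_c·(Y·k − k_d) − 1] = 43.4 × (1 + 0.0707 × 8.17) / [8.17 × (0.384 × 3.03 − 0.0707) − 1] = 68.47 / 7.928 = 8.636 mg/L.
Y_obs = Y / (1 + k_d θ_c) = 0.384 / (1 + 0.0707 × 8.17) = 0.384 / 1.578 = 0.2434.
ΔS = 258 − 8.64 = 249.4 mg/L, so the substrate removal rate is 38400 × 249.4/1000 = 9575 kg bCOD/d.
P_X = Y_obs · Q(S₀ − S) = 0.2434 × 9575 = 2331 kg VSS/d.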